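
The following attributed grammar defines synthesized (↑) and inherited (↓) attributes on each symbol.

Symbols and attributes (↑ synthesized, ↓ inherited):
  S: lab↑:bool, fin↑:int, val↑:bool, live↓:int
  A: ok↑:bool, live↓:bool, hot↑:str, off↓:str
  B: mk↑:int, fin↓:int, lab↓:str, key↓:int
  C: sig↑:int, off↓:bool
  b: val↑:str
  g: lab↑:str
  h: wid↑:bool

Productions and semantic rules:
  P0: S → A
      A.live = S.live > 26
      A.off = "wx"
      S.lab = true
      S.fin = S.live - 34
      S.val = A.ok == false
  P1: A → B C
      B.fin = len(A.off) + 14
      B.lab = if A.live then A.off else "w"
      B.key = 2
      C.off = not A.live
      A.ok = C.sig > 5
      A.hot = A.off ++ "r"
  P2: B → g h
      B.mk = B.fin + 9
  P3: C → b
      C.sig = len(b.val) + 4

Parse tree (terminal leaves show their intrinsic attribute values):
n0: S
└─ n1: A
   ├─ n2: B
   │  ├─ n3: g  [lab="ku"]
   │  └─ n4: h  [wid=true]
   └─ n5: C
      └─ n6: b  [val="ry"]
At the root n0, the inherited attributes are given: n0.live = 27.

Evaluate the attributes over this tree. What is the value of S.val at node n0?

1. n0.live = 27  [given at root]
2. n1.live = true  [S.live > 26]
3. n1.off = "wx"  ["wx"]
4. n2.fin = 16  [len(A.off) + 14]
5. n2.lab = "wx"  [if A.live then A.off else "w"]
6. n2.key = 2  [2]
7. n3.lab = "ku"  [terminal]
8. n4.wid = true  [terminal]
9. n2.mk = 25  [B.fin + 9]
10. n5.off = false  [not A.live]
11. n6.val = "ry"  [terminal]
12. n5.sig = 6  [len(b.val) + 4]
13. n1.ok = true  [C.sig > 5]
14. n1.hot = "wxr"  [A.off ++ "r"]
15. n0.lab = true  [true]
16. n0.fin = -7  [S.live - 34]
17. n0.val = false  [A.ok == false]

false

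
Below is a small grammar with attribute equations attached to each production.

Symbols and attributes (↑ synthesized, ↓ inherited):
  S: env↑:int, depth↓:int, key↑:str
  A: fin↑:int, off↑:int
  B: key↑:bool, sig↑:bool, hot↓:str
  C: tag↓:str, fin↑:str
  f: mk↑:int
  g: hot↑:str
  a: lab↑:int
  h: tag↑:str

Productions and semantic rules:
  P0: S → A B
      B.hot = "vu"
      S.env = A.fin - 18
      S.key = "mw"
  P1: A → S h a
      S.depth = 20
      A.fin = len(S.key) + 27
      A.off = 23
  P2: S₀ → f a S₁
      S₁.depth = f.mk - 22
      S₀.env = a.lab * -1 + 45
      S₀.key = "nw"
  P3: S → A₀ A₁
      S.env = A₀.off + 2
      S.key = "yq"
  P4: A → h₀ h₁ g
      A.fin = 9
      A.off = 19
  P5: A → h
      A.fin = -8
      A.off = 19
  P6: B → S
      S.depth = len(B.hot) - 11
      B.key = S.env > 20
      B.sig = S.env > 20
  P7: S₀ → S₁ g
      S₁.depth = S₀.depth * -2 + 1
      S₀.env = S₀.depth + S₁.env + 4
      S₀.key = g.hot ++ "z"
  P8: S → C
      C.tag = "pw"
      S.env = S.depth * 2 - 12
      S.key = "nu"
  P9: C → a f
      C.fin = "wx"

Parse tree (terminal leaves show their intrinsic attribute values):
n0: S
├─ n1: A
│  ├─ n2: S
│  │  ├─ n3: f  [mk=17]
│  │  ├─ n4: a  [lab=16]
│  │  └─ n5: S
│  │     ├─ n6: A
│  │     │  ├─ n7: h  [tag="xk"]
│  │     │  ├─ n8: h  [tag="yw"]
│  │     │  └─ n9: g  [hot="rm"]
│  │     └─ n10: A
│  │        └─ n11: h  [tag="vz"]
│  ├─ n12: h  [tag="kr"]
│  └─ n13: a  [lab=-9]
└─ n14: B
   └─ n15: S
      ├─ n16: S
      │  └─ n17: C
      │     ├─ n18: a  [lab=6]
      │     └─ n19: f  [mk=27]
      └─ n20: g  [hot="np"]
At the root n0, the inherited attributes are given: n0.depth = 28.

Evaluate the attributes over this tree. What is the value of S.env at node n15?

21

1. n0.depth = 28  [given at root]
2. n2.depth = 20  [20]
3. n3.mk = 17  [terminal]
4. n4.lab = 16  [terminal]
5. n5.depth = -5  [f.mk - 22]
6. n7.tag = "xk"  [terminal]
7. n8.tag = "yw"  [terminal]
8. n9.hot = "rm"  [terminal]
9. n6.fin = 9  [9]
10. n6.off = 19  [19]
11. n11.tag = "vz"  [terminal]
12. n10.fin = -8  [-8]
13. n10.off = 19  [19]
14. n5.env = 21  [A₀.off + 2]
15. n5.key = "yq"  ["yq"]
16. n2.env = 29  [a.lab * -1 + 45]
17. n2.key = "nw"  ["nw"]
18. n12.tag = "kr"  [terminal]
19. n13.lab = -9  [terminal]
20. n1.fin = 29  [len(S.key) + 27]
21. n1.off = 23  [23]
22. n14.hot = "vu"  ["vu"]
23. n15.depth = -9  [len(B.hot) - 11]
24. n16.depth = 19  [S₀.depth * -2 + 1]
25. n17.tag = "pw"  ["pw"]
26. n18.lab = 6  [terminal]
27. n19.mk = 27  [terminal]
28. n17.fin = "wx"  ["wx"]
29. n16.env = 26  [S.depth * 2 - 12]
30. n16.key = "nu"  ["nu"]
31. n20.hot = "np"  [terminal]
32. n15.env = 21  [S₀.depth + S₁.env + 4]
33. n15.key = "npz"  [g.hot ++ "z"]
34. n14.key = true  [S.env > 20]
35. n14.sig = true  [S.env > 20]
36. n0.env = 11  [A.fin - 18]
37. n0.key = "mw"  ["mw"]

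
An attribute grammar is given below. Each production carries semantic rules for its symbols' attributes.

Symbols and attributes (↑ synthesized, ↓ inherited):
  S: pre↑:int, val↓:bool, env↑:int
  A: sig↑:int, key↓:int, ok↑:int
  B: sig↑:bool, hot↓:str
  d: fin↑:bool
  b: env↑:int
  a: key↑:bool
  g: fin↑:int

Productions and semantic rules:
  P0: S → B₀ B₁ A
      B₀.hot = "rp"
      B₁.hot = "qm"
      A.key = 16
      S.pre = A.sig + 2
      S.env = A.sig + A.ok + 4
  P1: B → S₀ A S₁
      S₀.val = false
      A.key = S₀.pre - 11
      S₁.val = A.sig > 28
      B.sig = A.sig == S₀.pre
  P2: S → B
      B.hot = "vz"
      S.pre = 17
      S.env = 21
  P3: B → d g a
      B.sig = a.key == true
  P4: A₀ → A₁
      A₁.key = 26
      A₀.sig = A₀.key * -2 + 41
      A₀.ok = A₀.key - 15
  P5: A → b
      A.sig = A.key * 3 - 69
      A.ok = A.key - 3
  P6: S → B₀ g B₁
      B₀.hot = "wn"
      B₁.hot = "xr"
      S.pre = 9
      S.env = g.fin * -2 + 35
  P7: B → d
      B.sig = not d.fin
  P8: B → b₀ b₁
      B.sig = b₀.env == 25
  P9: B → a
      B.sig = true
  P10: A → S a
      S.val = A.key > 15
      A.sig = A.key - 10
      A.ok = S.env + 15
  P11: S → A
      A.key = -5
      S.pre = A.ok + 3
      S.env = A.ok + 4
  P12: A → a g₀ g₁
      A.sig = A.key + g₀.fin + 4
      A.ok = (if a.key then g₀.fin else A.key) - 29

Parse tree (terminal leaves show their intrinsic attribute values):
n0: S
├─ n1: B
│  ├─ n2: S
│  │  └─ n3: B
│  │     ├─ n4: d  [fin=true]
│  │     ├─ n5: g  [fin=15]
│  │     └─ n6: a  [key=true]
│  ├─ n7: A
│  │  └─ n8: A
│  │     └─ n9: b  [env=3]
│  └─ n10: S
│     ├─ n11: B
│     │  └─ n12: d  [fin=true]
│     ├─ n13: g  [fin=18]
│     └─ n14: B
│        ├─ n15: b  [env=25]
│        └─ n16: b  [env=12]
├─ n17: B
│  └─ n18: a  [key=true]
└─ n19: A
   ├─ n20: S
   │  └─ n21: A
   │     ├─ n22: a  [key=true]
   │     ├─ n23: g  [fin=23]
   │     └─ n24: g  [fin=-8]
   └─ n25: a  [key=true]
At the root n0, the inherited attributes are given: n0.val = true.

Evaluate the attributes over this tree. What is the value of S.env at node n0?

23

1. n0.val = true  [given at root]
2. n1.hot = "rp"  ["rp"]
3. n2.val = false  [false]
4. n3.hot = "vz"  ["vz"]
5. n4.fin = true  [terminal]
6. n5.fin = 15  [terminal]
7. n6.key = true  [terminal]
8. n3.sig = true  [a.key == true]
9. n2.pre = 17  [17]
10. n2.env = 21  [21]
11. n7.key = 6  [S₀.pre - 11]
12. n8.key = 26  [26]
13. n9.env = 3  [terminal]
14. n8.sig = 9  [A.key * 3 - 69]
15. n8.ok = 23  [A.key - 3]
16. n7.sig = 29  [A₀.key * -2 + 41]
17. n7.ok = -9  [A₀.key - 15]
18. n10.val = true  [A.sig > 28]
19. n11.hot = "wn"  ["wn"]
20. n12.fin = true  [terminal]
21. n11.sig = false  [not d.fin]
22. n13.fin = 18  [terminal]
23. n14.hot = "xr"  ["xr"]
24. n15.env = 25  [terminal]
25. n16.env = 12  [terminal]
26. n14.sig = true  [b₀.env == 25]
27. n10.pre = 9  [9]
28. n10.env = -1  [g.fin * -2 + 35]
29. n1.sig = false  [A.sig == S₀.pre]
30. n17.hot = "qm"  ["qm"]
31. n18.key = true  [terminal]
32. n17.sig = true  [true]
33. n19.key = 16  [16]
34. n20.val = true  [A.key > 15]
35. n21.key = -5  [-5]
36. n22.key = true  [terminal]
37. n23.fin = 23  [terminal]
38. n24.fin = -8  [terminal]
39. n21.sig = 22  [A.key + g₀.fin + 4]
40. n21.ok = -6  [(if a.key then g₀.fin else A.key) - 29]
41. n20.pre = -3  [A.ok + 3]
42. n20.env = -2  [A.ok + 4]
43. n25.key = true  [terminal]
44. n19.sig = 6  [A.key - 10]
45. n19.ok = 13  [S.env + 15]
46. n0.pre = 8  [A.sig + 2]
47. n0.env = 23  [A.sig + A.ok + 4]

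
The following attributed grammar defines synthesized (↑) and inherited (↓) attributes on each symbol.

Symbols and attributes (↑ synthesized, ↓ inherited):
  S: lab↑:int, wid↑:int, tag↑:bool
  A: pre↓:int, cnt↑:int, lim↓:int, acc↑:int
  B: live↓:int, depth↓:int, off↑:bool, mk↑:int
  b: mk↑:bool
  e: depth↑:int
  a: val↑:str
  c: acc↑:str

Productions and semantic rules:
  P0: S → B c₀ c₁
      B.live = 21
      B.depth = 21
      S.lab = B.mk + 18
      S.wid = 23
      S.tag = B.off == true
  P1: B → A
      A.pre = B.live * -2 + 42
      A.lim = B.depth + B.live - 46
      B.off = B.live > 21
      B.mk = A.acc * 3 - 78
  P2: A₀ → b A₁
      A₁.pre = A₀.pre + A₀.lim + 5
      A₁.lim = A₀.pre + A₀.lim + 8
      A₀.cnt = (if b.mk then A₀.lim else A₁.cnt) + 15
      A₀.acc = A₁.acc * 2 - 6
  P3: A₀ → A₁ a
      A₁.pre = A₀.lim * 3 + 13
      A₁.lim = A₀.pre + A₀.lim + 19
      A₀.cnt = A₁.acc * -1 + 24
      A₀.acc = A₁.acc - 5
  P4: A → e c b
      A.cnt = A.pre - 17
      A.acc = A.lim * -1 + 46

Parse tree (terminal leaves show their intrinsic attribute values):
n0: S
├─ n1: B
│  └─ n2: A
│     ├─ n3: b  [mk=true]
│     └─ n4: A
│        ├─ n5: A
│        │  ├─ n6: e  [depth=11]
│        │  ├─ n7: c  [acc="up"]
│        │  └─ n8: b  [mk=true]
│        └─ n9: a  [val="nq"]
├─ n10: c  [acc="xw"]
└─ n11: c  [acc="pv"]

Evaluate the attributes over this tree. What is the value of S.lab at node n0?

1. n1.live = 21  [21]
2. n1.depth = 21  [21]
3. n2.pre = 0  [B.live * -2 + 42]
4. n2.lim = -4  [B.depth + B.live - 46]
5. n3.mk = true  [terminal]
6. n4.pre = 1  [A₀.pre + A₀.lim + 5]
7. n4.lim = 4  [A₀.pre + A₀.lim + 8]
8. n5.pre = 25  [A₀.lim * 3 + 13]
9. n5.lim = 24  [A₀.pre + A₀.lim + 19]
10. n6.depth = 11  [terminal]
11. n7.acc = "up"  [terminal]
12. n8.mk = true  [terminal]
13. n5.cnt = 8  [A.pre - 17]
14. n5.acc = 22  [A.lim * -1 + 46]
15. n9.val = "nq"  [terminal]
16. n4.cnt = 2  [A₁.acc * -1 + 24]
17. n4.acc = 17  [A₁.acc - 5]
18. n2.cnt = 11  [(if b.mk then A₀.lim else A₁.cnt) + 15]
19. n2.acc = 28  [A₁.acc * 2 - 6]
20. n1.off = false  [B.live > 21]
21. n1.mk = 6  [A.acc * 3 - 78]
22. n10.acc = "xw"  [terminal]
23. n11.acc = "pv"  [terminal]
24. n0.lab = 24  [B.mk + 18]
25. n0.wid = 23  [23]
26. n0.tag = false  [B.off == true]

24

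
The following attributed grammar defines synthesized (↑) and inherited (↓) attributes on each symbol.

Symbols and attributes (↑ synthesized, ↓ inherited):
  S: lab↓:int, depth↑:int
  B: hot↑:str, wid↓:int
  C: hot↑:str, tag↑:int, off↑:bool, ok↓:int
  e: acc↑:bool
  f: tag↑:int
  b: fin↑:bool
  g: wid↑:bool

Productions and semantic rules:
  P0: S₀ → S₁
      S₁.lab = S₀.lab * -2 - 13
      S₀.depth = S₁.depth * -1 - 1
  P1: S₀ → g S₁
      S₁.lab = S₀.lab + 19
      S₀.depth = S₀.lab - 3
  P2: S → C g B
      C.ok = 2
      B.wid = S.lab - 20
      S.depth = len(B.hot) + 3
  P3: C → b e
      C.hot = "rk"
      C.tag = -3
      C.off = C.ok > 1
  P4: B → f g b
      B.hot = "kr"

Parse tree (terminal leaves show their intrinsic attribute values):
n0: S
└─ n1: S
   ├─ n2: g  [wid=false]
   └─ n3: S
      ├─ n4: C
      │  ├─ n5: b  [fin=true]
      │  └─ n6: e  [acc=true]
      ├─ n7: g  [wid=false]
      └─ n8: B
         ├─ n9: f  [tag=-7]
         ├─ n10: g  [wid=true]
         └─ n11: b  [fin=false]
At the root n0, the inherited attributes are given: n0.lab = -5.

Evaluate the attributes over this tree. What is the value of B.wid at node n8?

1. n0.lab = -5  [given at root]
2. n1.lab = -3  [S₀.lab * -2 - 13]
3. n2.wid = false  [terminal]
4. n3.lab = 16  [S₀.lab + 19]
5. n4.ok = 2  [2]
6. n5.fin = true  [terminal]
7. n6.acc = true  [terminal]
8. n4.hot = "rk"  ["rk"]
9. n4.tag = -3  [-3]
10. n4.off = true  [C.ok > 1]
11. n7.wid = false  [terminal]
12. n8.wid = -4  [S.lab - 20]
13. n9.tag = -7  [terminal]
14. n10.wid = true  [terminal]
15. n11.fin = false  [terminal]
16. n8.hot = "kr"  ["kr"]
17. n3.depth = 5  [len(B.hot) + 3]
18. n1.depth = -6  [S₀.lab - 3]
19. n0.depth = 5  [S₁.depth * -1 - 1]

-4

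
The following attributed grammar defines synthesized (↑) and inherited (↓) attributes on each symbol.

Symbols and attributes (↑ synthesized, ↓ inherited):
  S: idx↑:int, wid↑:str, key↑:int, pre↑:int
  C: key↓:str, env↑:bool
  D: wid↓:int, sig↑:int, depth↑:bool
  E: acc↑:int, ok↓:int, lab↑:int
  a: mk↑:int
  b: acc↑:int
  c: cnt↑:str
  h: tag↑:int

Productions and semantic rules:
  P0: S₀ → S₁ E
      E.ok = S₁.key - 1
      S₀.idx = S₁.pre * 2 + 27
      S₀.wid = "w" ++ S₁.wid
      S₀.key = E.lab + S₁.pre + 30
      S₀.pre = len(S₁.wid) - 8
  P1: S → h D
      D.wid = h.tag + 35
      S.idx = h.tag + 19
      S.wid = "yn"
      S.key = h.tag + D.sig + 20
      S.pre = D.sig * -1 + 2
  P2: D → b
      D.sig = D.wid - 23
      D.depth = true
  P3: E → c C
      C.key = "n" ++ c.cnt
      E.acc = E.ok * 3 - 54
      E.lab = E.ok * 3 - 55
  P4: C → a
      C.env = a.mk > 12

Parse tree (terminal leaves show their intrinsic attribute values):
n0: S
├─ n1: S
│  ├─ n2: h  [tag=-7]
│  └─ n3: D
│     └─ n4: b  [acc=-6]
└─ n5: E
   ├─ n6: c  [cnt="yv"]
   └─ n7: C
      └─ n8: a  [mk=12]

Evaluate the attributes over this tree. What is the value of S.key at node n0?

23

1. n2.tag = -7  [terminal]
2. n3.wid = 28  [h.tag + 35]
3. n4.acc = -6  [terminal]
4. n3.sig = 5  [D.wid - 23]
5. n3.depth = true  [true]
6. n1.idx = 12  [h.tag + 19]
7. n1.wid = "yn"  ["yn"]
8. n1.key = 18  [h.tag + D.sig + 20]
9. n1.pre = -3  [D.sig * -1 + 2]
10. n5.ok = 17  [S₁.key - 1]
11. n6.cnt = "yv"  [terminal]
12. n7.key = "nyv"  ["n" ++ c.cnt]
13. n8.mk = 12  [terminal]
14. n7.env = false  [a.mk > 12]
15. n5.acc = -3  [E.ok * 3 - 54]
16. n5.lab = -4  [E.ok * 3 - 55]
17. n0.idx = 21  [S₁.pre * 2 + 27]
18. n0.wid = "wyn"  ["w" ++ S₁.wid]
19. n0.key = 23  [E.lab + S₁.pre + 30]
20. n0.pre = -6  [len(S₁.wid) - 8]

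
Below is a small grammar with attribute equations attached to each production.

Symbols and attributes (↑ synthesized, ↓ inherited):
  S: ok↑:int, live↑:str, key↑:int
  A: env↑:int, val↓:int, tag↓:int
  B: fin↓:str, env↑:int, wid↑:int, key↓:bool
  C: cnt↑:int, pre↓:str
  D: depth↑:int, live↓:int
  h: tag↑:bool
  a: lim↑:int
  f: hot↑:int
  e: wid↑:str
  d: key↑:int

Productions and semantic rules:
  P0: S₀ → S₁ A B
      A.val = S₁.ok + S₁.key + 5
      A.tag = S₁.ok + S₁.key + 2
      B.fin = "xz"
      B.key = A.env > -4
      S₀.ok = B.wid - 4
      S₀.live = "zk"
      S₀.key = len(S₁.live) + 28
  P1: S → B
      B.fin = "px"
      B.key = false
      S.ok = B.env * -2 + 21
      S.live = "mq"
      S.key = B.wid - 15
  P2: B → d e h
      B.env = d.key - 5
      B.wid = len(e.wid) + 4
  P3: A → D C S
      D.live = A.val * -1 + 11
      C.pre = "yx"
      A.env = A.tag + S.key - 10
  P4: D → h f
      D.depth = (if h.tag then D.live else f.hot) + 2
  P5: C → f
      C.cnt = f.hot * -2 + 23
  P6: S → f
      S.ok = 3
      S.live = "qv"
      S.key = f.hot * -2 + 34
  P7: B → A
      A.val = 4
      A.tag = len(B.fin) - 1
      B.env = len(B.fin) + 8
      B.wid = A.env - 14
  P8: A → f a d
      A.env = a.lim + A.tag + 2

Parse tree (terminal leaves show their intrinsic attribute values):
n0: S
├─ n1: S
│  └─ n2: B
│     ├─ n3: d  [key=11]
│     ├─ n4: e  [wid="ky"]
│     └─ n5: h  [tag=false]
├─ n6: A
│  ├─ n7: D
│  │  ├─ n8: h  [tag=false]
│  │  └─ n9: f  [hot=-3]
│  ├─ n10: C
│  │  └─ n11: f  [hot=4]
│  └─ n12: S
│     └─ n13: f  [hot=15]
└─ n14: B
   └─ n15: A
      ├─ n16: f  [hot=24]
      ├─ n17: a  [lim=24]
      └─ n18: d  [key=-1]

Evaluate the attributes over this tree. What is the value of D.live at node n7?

1. n2.fin = "px"  ["px"]
2. n2.key = false  [false]
3. n3.key = 11  [terminal]
4. n4.wid = "ky"  [terminal]
5. n5.tag = false  [terminal]
6. n2.env = 6  [d.key - 5]
7. n2.wid = 6  [len(e.wid) + 4]
8. n1.ok = 9  [B.env * -2 + 21]
9. n1.live = "mq"  ["mq"]
10. n1.key = -9  [B.wid - 15]
11. n6.val = 5  [S₁.ok + S₁.key + 5]
12. n6.tag = 2  [S₁.ok + S₁.key + 2]
13. n7.live = 6  [A.val * -1 + 11]
14. n8.tag = false  [terminal]
15. n9.hot = -3  [terminal]
16. n7.depth = -1  [(if h.tag then D.live else f.hot) + 2]
17. n10.pre = "yx"  ["yx"]
18. n11.hot = 4  [terminal]
19. n10.cnt = 15  [f.hot * -2 + 23]
20. n13.hot = 15  [terminal]
21. n12.ok = 3  [3]
22. n12.live = "qv"  ["qv"]
23. n12.key = 4  [f.hot * -2 + 34]
24. n6.env = -4  [A.tag + S.key - 10]
25. n14.fin = "xz"  ["xz"]
26. n14.key = false  [A.env > -4]
27. n15.val = 4  [4]
28. n15.tag = 1  [len(B.fin) - 1]
29. n16.hot = 24  [terminal]
30. n17.lim = 24  [terminal]
31. n18.key = -1  [terminal]
32. n15.env = 27  [a.lim + A.tag + 2]
33. n14.env = 10  [len(B.fin) + 8]
34. n14.wid = 13  [A.env - 14]
35. n0.ok = 9  [B.wid - 4]
36. n0.live = "zk"  ["zk"]
37. n0.key = 30  [len(S₁.live) + 28]

6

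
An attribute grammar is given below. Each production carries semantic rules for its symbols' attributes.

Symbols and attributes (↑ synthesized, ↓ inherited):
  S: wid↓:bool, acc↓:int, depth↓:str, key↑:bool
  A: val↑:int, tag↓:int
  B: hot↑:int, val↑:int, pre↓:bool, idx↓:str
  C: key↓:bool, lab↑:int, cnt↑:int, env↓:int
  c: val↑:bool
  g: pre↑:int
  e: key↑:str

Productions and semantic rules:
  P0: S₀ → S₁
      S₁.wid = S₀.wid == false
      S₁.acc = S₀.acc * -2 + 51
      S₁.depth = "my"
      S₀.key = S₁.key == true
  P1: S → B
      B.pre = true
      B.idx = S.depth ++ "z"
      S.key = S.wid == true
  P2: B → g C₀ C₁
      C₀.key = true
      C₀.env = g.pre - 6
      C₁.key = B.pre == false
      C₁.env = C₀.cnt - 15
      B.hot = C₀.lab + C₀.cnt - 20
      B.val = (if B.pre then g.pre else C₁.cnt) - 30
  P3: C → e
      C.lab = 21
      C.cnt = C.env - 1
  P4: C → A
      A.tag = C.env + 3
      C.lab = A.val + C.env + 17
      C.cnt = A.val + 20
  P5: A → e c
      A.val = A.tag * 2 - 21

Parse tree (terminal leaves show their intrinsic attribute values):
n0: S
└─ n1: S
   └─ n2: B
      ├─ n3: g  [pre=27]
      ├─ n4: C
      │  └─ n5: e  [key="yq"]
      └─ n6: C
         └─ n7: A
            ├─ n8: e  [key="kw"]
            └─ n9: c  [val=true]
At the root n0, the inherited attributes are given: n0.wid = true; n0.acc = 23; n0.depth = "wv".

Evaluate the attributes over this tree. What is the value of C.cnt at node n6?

1. n0.wid = true  [given at root]
2. n0.acc = 23  [given at root]
3. n0.depth = "wv"  [given at root]
4. n1.wid = false  [S₀.wid == false]
5. n1.acc = 5  [S₀.acc * -2 + 51]
6. n1.depth = "my"  ["my"]
7. n2.pre = true  [true]
8. n2.idx = "myz"  [S.depth ++ "z"]
9. n3.pre = 27  [terminal]
10. n4.key = true  [true]
11. n4.env = 21  [g.pre - 6]
12. n5.key = "yq"  [terminal]
13. n4.lab = 21  [21]
14. n4.cnt = 20  [C.env - 1]
15. n6.key = false  [B.pre == false]
16. n6.env = 5  [C₀.cnt - 15]
17. n7.tag = 8  [C.env + 3]
18. n8.key = "kw"  [terminal]
19. n9.val = true  [terminal]
20. n7.val = -5  [A.tag * 2 - 21]
21. n6.lab = 17  [A.val + C.env + 17]
22. n6.cnt = 15  [A.val + 20]
23. n2.hot = 21  [C₀.lab + C₀.cnt - 20]
24. n2.val = -3  [(if B.pre then g.pre else C₁.cnt) - 30]
25. n1.key = false  [S.wid == true]
26. n0.key = false  [S₁.key == true]

15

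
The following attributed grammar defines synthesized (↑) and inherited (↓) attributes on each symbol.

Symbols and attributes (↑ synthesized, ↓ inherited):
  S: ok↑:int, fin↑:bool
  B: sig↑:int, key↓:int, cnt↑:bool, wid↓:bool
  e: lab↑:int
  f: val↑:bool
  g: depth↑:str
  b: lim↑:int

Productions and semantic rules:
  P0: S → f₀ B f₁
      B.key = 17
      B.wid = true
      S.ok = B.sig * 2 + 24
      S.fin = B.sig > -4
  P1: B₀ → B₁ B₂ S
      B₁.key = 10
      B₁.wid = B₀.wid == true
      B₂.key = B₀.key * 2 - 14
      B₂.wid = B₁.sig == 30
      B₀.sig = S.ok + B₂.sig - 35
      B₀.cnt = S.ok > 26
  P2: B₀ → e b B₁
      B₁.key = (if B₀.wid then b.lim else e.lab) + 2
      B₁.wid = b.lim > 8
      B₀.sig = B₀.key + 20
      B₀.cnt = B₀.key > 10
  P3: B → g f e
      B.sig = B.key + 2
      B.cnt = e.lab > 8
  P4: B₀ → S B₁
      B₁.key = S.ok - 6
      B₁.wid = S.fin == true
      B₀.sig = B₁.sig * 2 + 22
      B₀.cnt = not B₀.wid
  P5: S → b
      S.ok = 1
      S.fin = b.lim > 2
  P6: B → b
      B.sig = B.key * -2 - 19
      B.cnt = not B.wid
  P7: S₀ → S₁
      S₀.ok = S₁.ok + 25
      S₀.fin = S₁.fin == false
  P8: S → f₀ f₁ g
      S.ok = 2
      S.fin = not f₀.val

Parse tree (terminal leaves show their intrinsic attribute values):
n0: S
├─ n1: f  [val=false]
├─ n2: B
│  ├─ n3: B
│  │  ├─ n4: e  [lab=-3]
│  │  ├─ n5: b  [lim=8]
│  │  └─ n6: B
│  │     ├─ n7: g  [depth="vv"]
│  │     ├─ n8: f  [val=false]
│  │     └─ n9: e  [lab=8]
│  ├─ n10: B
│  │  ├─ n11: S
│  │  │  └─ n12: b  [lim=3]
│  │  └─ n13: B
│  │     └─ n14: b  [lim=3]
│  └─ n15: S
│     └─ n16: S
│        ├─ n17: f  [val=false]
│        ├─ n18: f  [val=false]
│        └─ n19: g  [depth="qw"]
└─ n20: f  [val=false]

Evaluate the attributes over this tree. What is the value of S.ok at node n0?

16

1. n1.val = false  [terminal]
2. n2.key = 17  [17]
3. n2.wid = true  [true]
4. n3.key = 10  [10]
5. n3.wid = true  [B₀.wid == true]
6. n4.lab = -3  [terminal]
7. n5.lim = 8  [terminal]
8. n6.key = 10  [(if B₀.wid then b.lim else e.lab) + 2]
9. n6.wid = false  [b.lim > 8]
10. n7.depth = "vv"  [terminal]
11. n8.val = false  [terminal]
12. n9.lab = 8  [terminal]
13. n6.sig = 12  [B.key + 2]
14. n6.cnt = false  [e.lab > 8]
15. n3.sig = 30  [B₀.key + 20]
16. n3.cnt = false  [B₀.key > 10]
17. n10.key = 20  [B₀.key * 2 - 14]
18. n10.wid = true  [B₁.sig == 30]
19. n12.lim = 3  [terminal]
20. n11.ok = 1  [1]
21. n11.fin = true  [b.lim > 2]
22. n13.key = -5  [S.ok - 6]
23. n13.wid = true  [S.fin == true]
24. n14.lim = 3  [terminal]
25. n13.sig = -9  [B.key * -2 - 19]
26. n13.cnt = false  [not B.wid]
27. n10.sig = 4  [B₁.sig * 2 + 22]
28. n10.cnt = false  [not B₀.wid]
29. n17.val = false  [terminal]
30. n18.val = false  [terminal]
31. n19.depth = "qw"  [terminal]
32. n16.ok = 2  [2]
33. n16.fin = true  [not f₀.val]
34. n15.ok = 27  [S₁.ok + 25]
35. n15.fin = false  [S₁.fin == false]
36. n2.sig = -4  [S.ok + B₂.sig - 35]
37. n2.cnt = true  [S.ok > 26]
38. n20.val = false  [terminal]
39. n0.ok = 16  [B.sig * 2 + 24]
40. n0.fin = false  [B.sig > -4]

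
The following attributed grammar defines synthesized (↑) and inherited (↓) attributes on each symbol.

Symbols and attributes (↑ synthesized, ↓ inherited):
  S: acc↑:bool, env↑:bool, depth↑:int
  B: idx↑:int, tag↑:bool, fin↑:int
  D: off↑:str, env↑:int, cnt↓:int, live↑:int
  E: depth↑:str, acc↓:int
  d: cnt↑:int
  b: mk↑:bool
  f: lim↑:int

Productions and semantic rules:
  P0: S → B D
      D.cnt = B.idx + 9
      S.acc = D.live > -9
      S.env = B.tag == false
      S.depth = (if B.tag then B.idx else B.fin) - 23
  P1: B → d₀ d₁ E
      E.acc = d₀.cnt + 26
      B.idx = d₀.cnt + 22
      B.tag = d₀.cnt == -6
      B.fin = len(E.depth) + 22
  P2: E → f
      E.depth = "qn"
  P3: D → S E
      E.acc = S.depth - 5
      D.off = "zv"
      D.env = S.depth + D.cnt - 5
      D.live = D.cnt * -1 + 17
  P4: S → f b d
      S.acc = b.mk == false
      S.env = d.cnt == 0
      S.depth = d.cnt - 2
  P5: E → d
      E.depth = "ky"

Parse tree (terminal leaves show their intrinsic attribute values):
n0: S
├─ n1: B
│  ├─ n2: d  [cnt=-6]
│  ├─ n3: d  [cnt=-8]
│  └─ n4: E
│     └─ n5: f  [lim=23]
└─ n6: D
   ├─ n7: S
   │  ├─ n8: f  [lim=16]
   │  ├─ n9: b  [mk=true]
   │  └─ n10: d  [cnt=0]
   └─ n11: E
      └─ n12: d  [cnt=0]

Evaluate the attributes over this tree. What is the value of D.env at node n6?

1. n2.cnt = -6  [terminal]
2. n3.cnt = -8  [terminal]
3. n4.acc = 20  [d₀.cnt + 26]
4. n5.lim = 23  [terminal]
5. n4.depth = "qn"  ["qn"]
6. n1.idx = 16  [d₀.cnt + 22]
7. n1.tag = true  [d₀.cnt == -6]
8. n1.fin = 24  [len(E.depth) + 22]
9. n6.cnt = 25  [B.idx + 9]
10. n8.lim = 16  [terminal]
11. n9.mk = true  [terminal]
12. n10.cnt = 0  [terminal]
13. n7.acc = false  [b.mk == false]
14. n7.env = true  [d.cnt == 0]
15. n7.depth = -2  [d.cnt - 2]
16. n11.acc = -7  [S.depth - 5]
17. n12.cnt = 0  [terminal]
18. n11.depth = "ky"  ["ky"]
19. n6.off = "zv"  ["zv"]
20. n6.env = 18  [S.depth + D.cnt - 5]
21. n6.live = -8  [D.cnt * -1 + 17]
22. n0.acc = true  [D.live > -9]
23. n0.env = false  [B.tag == false]
24. n0.depth = -7  [(if B.tag then B.idx else B.fin) - 23]

18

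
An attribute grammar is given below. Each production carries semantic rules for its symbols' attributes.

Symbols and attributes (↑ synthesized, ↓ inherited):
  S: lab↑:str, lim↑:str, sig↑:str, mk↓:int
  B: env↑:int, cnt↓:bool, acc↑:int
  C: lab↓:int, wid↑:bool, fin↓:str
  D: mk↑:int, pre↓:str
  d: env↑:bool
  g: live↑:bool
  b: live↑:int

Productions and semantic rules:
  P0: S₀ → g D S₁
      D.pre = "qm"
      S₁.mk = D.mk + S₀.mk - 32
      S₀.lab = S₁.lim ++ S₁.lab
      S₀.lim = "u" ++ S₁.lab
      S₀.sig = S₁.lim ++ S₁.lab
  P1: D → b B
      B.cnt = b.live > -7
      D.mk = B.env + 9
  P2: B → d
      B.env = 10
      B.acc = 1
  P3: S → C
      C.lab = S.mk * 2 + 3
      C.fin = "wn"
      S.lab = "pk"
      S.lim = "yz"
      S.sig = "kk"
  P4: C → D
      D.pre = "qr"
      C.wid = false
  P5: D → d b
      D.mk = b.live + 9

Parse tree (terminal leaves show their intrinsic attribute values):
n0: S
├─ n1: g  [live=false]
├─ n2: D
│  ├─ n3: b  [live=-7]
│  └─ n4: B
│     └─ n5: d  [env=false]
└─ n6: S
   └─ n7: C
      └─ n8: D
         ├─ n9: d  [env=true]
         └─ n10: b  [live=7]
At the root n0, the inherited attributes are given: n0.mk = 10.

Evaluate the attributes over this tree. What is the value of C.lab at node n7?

-3

1. n0.mk = 10  [given at root]
2. n1.live = false  [terminal]
3. n2.pre = "qm"  ["qm"]
4. n3.live = -7  [terminal]
5. n4.cnt = false  [b.live > -7]
6. n5.env = false  [terminal]
7. n4.env = 10  [10]
8. n4.acc = 1  [1]
9. n2.mk = 19  [B.env + 9]
10. n6.mk = -3  [D.mk + S₀.mk - 32]
11. n7.lab = -3  [S.mk * 2 + 3]
12. n7.fin = "wn"  ["wn"]
13. n8.pre = "qr"  ["qr"]
14. n9.env = true  [terminal]
15. n10.live = 7  [terminal]
16. n8.mk = 16  [b.live + 9]
17. n7.wid = false  [false]
18. n6.lab = "pk"  ["pk"]
19. n6.lim = "yz"  ["yz"]
20. n6.sig = "kk"  ["kk"]
21. n0.lab = "yzpk"  [S₁.lim ++ S₁.lab]
22. n0.lim = "upk"  ["u" ++ S₁.lab]
23. n0.sig = "yzpk"  [S₁.lim ++ S₁.lab]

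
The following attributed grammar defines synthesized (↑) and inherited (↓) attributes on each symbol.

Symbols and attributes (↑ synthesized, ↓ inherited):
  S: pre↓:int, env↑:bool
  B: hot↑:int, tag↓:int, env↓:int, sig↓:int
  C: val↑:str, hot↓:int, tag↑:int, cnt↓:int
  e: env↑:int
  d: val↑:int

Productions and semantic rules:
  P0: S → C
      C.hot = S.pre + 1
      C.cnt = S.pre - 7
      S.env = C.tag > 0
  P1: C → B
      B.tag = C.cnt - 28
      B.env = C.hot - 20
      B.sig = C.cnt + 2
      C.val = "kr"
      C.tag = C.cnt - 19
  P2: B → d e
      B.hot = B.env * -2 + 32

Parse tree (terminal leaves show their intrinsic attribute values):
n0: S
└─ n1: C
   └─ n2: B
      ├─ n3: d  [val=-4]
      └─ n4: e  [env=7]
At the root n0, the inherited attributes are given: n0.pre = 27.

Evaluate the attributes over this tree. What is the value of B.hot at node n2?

1. n0.pre = 27  [given at root]
2. n1.hot = 28  [S.pre + 1]
3. n1.cnt = 20  [S.pre - 7]
4. n2.tag = -8  [C.cnt - 28]
5. n2.env = 8  [C.hot - 20]
6. n2.sig = 22  [C.cnt + 2]
7. n3.val = -4  [terminal]
8. n4.env = 7  [terminal]
9. n2.hot = 16  [B.env * -2 + 32]
10. n1.val = "kr"  ["kr"]
11. n1.tag = 1  [C.cnt - 19]
12. n0.env = true  [C.tag > 0]

16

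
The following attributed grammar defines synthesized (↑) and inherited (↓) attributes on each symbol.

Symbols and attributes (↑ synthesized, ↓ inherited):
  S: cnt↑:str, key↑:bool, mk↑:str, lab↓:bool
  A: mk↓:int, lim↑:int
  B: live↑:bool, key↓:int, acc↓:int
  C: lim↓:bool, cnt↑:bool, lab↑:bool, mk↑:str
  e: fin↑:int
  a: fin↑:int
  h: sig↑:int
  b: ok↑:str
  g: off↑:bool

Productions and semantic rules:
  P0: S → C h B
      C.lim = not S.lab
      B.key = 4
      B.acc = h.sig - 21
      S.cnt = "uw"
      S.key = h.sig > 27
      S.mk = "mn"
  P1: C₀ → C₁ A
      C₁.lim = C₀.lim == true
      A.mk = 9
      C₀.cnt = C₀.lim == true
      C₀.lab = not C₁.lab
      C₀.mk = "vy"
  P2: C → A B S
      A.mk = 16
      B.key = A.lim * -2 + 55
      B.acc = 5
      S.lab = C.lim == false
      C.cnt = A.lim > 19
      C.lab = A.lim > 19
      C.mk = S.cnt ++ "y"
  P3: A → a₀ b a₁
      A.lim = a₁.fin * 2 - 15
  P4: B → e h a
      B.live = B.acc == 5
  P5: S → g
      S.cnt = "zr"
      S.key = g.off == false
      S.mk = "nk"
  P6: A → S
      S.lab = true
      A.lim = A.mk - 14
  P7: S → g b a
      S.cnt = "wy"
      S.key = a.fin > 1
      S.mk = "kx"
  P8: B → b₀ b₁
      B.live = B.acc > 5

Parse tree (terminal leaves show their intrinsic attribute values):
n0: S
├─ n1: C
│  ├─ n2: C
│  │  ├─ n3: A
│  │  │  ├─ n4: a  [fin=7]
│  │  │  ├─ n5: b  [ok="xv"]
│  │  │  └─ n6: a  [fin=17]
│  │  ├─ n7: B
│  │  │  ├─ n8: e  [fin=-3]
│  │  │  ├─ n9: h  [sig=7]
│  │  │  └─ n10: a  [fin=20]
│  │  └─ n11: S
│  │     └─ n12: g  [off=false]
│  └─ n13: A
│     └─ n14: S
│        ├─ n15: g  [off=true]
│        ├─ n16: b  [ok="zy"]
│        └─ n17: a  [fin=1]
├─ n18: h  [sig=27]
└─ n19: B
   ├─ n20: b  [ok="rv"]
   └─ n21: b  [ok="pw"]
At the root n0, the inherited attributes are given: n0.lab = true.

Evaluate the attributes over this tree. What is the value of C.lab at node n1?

1. n0.lab = true  [given at root]
2. n1.lim = false  [not S.lab]
3. n2.lim = false  [C₀.lim == true]
4. n3.mk = 16  [16]
5. n4.fin = 7  [terminal]
6. n5.ok = "xv"  [terminal]
7. n6.fin = 17  [terminal]
8. n3.lim = 19  [a₁.fin * 2 - 15]
9. n7.key = 17  [A.lim * -2 + 55]
10. n7.acc = 5  [5]
11. n8.fin = -3  [terminal]
12. n9.sig = 7  [terminal]
13. n10.fin = 20  [terminal]
14. n7.live = true  [B.acc == 5]
15. n11.lab = true  [C.lim == false]
16. n12.off = false  [terminal]
17. n11.cnt = "zr"  ["zr"]
18. n11.key = true  [g.off == false]
19. n11.mk = "nk"  ["nk"]
20. n2.cnt = false  [A.lim > 19]
21. n2.lab = false  [A.lim > 19]
22. n2.mk = "zry"  [S.cnt ++ "y"]
23. n13.mk = 9  [9]
24. n14.lab = true  [true]
25. n15.off = true  [terminal]
26. n16.ok = "zy"  [terminal]
27. n17.fin = 1  [terminal]
28. n14.cnt = "wy"  ["wy"]
29. n14.key = false  [a.fin > 1]
30. n14.mk = "kx"  ["kx"]
31. n13.lim = -5  [A.mk - 14]
32. n1.cnt = false  [C₀.lim == true]
33. n1.lab = true  [not C₁.lab]
34. n1.mk = "vy"  ["vy"]
35. n18.sig = 27  [terminal]
36. n19.key = 4  [4]
37. n19.acc = 6  [h.sig - 21]
38. n20.ok = "rv"  [terminal]
39. n21.ok = "pw"  [terminal]
40. n19.live = true  [B.acc > 5]
41. n0.cnt = "uw"  ["uw"]
42. n0.key = false  [h.sig > 27]
43. n0.mk = "mn"  ["mn"]

true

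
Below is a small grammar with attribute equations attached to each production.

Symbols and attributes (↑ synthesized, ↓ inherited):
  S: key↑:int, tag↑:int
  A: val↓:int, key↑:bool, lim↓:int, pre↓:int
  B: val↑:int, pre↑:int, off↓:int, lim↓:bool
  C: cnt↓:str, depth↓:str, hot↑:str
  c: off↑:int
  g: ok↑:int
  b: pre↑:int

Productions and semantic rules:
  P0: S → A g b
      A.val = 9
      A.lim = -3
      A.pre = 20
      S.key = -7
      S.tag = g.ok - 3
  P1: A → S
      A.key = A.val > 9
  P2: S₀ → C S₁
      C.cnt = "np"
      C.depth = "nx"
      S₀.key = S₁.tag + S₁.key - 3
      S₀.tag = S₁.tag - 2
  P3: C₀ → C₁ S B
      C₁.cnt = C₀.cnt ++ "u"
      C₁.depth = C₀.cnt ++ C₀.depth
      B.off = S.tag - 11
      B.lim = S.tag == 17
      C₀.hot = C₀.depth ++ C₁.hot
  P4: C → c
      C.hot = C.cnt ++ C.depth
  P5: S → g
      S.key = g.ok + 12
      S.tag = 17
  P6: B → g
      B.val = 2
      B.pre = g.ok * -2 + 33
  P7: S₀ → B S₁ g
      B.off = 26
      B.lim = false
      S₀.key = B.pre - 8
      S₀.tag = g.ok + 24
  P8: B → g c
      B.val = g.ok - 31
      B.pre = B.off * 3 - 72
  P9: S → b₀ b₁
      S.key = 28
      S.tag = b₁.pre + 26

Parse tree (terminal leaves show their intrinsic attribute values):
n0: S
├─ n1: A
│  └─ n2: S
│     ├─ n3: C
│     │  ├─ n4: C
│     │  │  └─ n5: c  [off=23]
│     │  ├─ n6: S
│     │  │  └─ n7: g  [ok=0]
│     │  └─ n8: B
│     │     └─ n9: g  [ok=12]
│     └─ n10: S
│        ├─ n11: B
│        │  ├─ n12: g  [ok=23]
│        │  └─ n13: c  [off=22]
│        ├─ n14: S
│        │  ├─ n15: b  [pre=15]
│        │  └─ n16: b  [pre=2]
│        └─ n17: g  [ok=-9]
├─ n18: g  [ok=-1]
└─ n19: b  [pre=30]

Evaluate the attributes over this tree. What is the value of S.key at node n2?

10

1. n1.val = 9  [9]
2. n1.lim = -3  [-3]
3. n1.pre = 20  [20]
4. n3.cnt = "np"  ["np"]
5. n3.depth = "nx"  ["nx"]
6. n4.cnt = "npu"  [C₀.cnt ++ "u"]
7. n4.depth = "npnx"  [C₀.cnt ++ C₀.depth]
8. n5.off = 23  [terminal]
9. n4.hot = "npunpnx"  [C.cnt ++ C.depth]
10. n7.ok = 0  [terminal]
11. n6.key = 12  [g.ok + 12]
12. n6.tag = 17  [17]
13. n8.off = 6  [S.tag - 11]
14. n8.lim = true  [S.tag == 17]
15. n9.ok = 12  [terminal]
16. n8.val = 2  [2]
17. n8.pre = 9  [g.ok * -2 + 33]
18. n3.hot = "nxnpunpnx"  [C₀.depth ++ C₁.hot]
19. n11.off = 26  [26]
20. n11.lim = false  [false]
21. n12.ok = 23  [terminal]
22. n13.off = 22  [terminal]
23. n11.val = -8  [g.ok - 31]
24. n11.pre = 6  [B.off * 3 - 72]
25. n15.pre = 15  [terminal]
26. n16.pre = 2  [terminal]
27. n14.key = 28  [28]
28. n14.tag = 28  [b₁.pre + 26]
29. n17.ok = -9  [terminal]
30. n10.key = -2  [B.pre - 8]
31. n10.tag = 15  [g.ok + 24]
32. n2.key = 10  [S₁.tag + S₁.key - 3]
33. n2.tag = 13  [S₁.tag - 2]
34. n1.key = false  [A.val > 9]
35. n18.ok = -1  [terminal]
36. n19.pre = 30  [terminal]
37. n0.key = -7  [-7]
38. n0.tag = -4  [g.ok - 3]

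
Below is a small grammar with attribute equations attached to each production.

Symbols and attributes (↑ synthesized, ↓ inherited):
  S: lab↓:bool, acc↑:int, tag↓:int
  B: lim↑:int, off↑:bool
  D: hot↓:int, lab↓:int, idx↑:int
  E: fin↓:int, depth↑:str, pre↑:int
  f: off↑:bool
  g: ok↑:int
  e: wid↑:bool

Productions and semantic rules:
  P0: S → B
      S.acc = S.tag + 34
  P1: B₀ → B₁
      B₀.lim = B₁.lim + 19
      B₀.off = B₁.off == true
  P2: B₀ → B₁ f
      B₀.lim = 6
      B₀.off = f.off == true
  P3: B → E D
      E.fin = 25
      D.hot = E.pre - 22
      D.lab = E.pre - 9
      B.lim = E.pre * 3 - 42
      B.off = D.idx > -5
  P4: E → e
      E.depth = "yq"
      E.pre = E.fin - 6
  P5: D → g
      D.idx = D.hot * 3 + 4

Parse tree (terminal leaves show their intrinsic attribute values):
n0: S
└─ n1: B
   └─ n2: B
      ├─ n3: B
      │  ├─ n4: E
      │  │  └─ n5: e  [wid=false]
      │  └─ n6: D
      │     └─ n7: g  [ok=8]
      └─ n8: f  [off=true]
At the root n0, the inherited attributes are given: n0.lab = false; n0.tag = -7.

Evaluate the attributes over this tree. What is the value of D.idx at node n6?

-5

1. n0.lab = false  [given at root]
2. n0.tag = -7  [given at root]
3. n4.fin = 25  [25]
4. n5.wid = false  [terminal]
5. n4.depth = "yq"  ["yq"]
6. n4.pre = 19  [E.fin - 6]
7. n6.hot = -3  [E.pre - 22]
8. n6.lab = 10  [E.pre - 9]
9. n7.ok = 8  [terminal]
10. n6.idx = -5  [D.hot * 3 + 4]
11. n3.lim = 15  [E.pre * 3 - 42]
12. n3.off = false  [D.idx > -5]
13. n8.off = true  [terminal]
14. n2.lim = 6  [6]
15. n2.off = true  [f.off == true]
16. n1.lim = 25  [B₁.lim + 19]
17. n1.off = true  [B₁.off == true]
18. n0.acc = 27  [S.tag + 34]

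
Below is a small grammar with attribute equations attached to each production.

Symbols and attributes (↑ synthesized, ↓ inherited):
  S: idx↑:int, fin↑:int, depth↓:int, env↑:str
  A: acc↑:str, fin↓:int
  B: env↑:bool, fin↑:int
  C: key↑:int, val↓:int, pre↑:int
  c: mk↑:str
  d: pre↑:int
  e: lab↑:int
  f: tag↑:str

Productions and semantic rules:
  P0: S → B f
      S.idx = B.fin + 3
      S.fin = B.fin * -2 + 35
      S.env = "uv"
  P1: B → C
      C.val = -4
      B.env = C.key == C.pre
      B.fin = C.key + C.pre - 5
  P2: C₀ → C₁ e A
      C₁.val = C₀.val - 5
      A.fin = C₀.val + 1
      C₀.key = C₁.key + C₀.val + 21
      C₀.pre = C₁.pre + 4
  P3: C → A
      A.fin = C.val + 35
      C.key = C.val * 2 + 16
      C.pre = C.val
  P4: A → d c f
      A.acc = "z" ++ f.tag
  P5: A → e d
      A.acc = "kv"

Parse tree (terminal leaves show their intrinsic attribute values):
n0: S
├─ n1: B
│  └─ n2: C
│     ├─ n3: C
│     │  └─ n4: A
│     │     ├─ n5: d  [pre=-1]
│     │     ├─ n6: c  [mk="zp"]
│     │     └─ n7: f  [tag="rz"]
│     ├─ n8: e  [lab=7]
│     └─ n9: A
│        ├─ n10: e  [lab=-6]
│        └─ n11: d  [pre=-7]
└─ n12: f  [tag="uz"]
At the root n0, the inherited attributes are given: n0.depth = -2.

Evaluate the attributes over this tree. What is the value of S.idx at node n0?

8

1. n0.depth = -2  [given at root]
2. n2.val = -4  [-4]
3. n3.val = -9  [C₀.val - 5]
4. n4.fin = 26  [C.val + 35]
5. n5.pre = -1  [terminal]
6. n6.mk = "zp"  [terminal]
7. n7.tag = "rz"  [terminal]
8. n4.acc = "zrz"  ["z" ++ f.tag]
9. n3.key = -2  [C.val * 2 + 16]
10. n3.pre = -9  [C.val]
11. n8.lab = 7  [terminal]
12. n9.fin = -3  [C₀.val + 1]
13. n10.lab = -6  [terminal]
14. n11.pre = -7  [terminal]
15. n9.acc = "kv"  ["kv"]
16. n2.key = 15  [C₁.key + C₀.val + 21]
17. n2.pre = -5  [C₁.pre + 4]
18. n1.env = false  [C.key == C.pre]
19. n1.fin = 5  [C.key + C.pre - 5]
20. n12.tag = "uz"  [terminal]
21. n0.idx = 8  [B.fin + 3]
22. n0.fin = 25  [B.fin * -2 + 35]
23. n0.env = "uv"  ["uv"]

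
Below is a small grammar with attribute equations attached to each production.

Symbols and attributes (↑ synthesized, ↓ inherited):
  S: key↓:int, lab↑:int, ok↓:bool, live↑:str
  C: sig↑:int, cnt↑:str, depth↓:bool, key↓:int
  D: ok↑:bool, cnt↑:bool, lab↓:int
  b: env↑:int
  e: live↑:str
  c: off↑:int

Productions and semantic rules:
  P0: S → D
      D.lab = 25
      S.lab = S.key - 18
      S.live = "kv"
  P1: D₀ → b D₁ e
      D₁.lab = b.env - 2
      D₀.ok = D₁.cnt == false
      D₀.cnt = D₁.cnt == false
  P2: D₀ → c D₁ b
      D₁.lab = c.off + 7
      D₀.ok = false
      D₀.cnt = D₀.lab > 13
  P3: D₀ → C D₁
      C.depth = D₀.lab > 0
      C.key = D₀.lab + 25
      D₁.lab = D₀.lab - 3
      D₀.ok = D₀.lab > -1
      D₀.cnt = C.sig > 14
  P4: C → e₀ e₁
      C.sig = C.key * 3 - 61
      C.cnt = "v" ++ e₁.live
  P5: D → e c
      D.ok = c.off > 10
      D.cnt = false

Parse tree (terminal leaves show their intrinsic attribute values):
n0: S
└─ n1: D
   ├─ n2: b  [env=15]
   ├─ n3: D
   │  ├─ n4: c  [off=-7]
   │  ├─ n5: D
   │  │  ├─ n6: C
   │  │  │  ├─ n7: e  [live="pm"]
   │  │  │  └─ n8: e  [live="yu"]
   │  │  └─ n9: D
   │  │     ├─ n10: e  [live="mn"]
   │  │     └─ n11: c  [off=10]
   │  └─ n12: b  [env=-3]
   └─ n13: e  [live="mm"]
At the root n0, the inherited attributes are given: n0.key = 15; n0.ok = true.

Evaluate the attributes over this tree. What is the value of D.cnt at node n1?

true

1. n0.key = 15  [given at root]
2. n0.ok = true  [given at root]
3. n1.lab = 25  [25]
4. n2.env = 15  [terminal]
5. n3.lab = 13  [b.env - 2]
6. n4.off = -7  [terminal]
7. n5.lab = 0  [c.off + 7]
8. n6.depth = false  [D₀.lab > 0]
9. n6.key = 25  [D₀.lab + 25]
10. n7.live = "pm"  [terminal]
11. n8.live = "yu"  [terminal]
12. n6.sig = 14  [C.key * 3 - 61]
13. n6.cnt = "vyu"  ["v" ++ e₁.live]
14. n9.lab = -3  [D₀.lab - 3]
15. n10.live = "mn"  [terminal]
16. n11.off = 10  [terminal]
17. n9.ok = false  [c.off > 10]
18. n9.cnt = false  [false]
19. n5.ok = true  [D₀.lab > -1]
20. n5.cnt = false  [C.sig > 14]
21. n12.env = -3  [terminal]
22. n3.ok = false  [false]
23. n3.cnt = false  [D₀.lab > 13]
24. n13.live = "mm"  [terminal]
25. n1.ok = true  [D₁.cnt == false]
26. n1.cnt = true  [D₁.cnt == false]
27. n0.lab = -3  [S.key - 18]
28. n0.live = "kv"  ["kv"]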